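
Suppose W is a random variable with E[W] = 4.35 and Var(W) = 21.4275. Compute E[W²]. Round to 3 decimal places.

40.350

E[W²] = Var(W) + (E[W])² = 21.4275 + (4.35)² = 40.35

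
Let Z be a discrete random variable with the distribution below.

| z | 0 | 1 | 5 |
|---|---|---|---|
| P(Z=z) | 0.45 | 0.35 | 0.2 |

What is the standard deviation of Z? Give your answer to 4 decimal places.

E[Z] = (0)(0.45) + (1)(0.35) + (5)(0.2) = 1.35
E[Z²] = (0)²(0.45) + (1)²(0.35) + (5)²(0.2) = 5.35
var(Z) = E[Z²] − (E[Z])² = 5.35 − (1.35)² = 3.5275
SD(Z) = √3.5275 ≈ 1.8782

1.8782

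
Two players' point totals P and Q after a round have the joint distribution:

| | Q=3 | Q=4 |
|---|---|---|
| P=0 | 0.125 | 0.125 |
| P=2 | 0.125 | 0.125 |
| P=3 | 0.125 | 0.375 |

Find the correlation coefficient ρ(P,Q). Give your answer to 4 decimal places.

E[P] = 2,  E[Q] = 3.625
E[PQ] = 7.375
Cov(P,Q) = E[PQ] − E[P]E[Q] = 7.375 − (2)(3.625) = 0.125
V(P) = 1.5,  V(Q) = 0.234375
ρ = 0.125 / √(1.5·0.234375) ≈ 0.2108

0.2108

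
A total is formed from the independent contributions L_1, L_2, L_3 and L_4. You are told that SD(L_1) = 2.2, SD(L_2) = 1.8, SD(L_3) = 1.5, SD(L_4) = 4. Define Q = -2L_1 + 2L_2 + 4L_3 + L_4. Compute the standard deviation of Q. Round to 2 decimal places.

V(L_1) = 4.84, V(L_2) = 3.24, V(L_3) = 2.25, V(L_4) = 16
By independence, V(Q) = (-2)²V(L_1) + (2)²V(L_2) + (4)²V(L_3) + (1)²V(L_4)
= (-2)²·4.84 + (2)²·3.24 + (4)²·2.25 + (1)²·16 = 84.32
SD(Q) = √84.32 ≈ 9.18

9.18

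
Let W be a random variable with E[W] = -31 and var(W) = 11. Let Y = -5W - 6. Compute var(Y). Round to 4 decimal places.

275.0000

var(-5W - 6) = (-5)²·var(W) = 25·11 = 275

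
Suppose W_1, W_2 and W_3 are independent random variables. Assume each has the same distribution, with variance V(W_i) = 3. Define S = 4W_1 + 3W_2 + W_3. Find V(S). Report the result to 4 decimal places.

By independence, V(S) = (4)²V(W_1) + (3)²V(W_2) + (1)²V(W_3)
= (4)²·3 + (3)²·3 + (1)²·3 = 78

78.0000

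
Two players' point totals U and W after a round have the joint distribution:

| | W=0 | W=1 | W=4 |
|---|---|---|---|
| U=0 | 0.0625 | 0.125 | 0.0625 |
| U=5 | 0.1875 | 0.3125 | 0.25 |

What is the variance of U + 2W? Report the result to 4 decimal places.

E[U] = 3.75,  E[W] = 1.6875,  E[UW] = 6.5625
V(U) = 18.75 − (3.75)² = 4.6875;  V(W) = 5.4375 − (1.6875)² = 2.58984375
cov(U,W) = 6.5625 − (3.75)(1.6875) = 0.234375
V(U + 2W) = (1)²·4.6875 + (2)²·2.58984375 + 2·(1)·(2)·0.234375 = 15.984375

15.9844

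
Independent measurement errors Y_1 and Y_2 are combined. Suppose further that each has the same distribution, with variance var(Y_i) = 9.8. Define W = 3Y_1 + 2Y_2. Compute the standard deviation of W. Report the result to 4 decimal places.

11.2872

By independence, var(W) = (3)²var(Y_1) + (2)²var(Y_2)
= (3)²·9.8 + (2)²·9.8 = 127.4
sd(W) = √127.4 ≈ 11.2872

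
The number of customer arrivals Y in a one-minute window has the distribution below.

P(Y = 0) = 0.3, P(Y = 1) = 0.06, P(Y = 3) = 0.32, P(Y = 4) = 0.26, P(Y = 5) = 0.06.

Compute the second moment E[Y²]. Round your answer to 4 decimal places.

E[Y²] = (0)²(0.3) + (1)²(0.06) + (3)²(0.32) + (4)²(0.26) + (5)²(0.06) = 8.6

8.6000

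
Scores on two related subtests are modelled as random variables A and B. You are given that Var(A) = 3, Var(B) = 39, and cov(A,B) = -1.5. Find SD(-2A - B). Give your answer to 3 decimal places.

Var(-2A - B) = (-2)²·Var(A) + (-1)²·Var(B) + 2·(-2)·(-1)·cov(A,B)
= 4·3 + 1·39 + 4·-1.5 = 45
SD(-2A - B) = √45 ≈ 6.708

6.708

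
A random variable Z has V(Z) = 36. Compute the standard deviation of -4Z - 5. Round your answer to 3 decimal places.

24.000

V(-4Z - 5) = (-4)²·36 = 576
sd(-4Z - 5) = √576 ≈ 24.000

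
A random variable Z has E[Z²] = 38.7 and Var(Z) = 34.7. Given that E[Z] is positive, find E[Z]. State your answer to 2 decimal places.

2.00

(E[Z])² = E[Z²] − Var(Z) = 38.7 − 34.7 = 4
E[Z] = √4 = 2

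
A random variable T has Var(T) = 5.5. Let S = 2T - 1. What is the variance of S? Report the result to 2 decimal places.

22.00

Var(2T - 1) = (2)²·Var(T) = 4·5.5 = 22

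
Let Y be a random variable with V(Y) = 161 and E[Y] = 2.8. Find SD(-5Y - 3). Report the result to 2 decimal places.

V(-5Y - 3) = (-5)²·161 = 4025
SD(-5Y - 3) = √4025 ≈ 63.44

63.44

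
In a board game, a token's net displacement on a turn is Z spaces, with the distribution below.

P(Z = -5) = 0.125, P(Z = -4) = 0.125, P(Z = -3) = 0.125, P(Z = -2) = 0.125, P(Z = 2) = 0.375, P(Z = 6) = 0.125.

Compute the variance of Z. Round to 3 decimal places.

E[Z] = (-5)(0.125) + (-4)(0.125) + (-3)(0.125) + (-2)(0.125) + (2)(0.375) + (6)(0.125) = -0.25
E[Z²] = (-5)²(0.125) + (-4)²(0.125) + (-3)²(0.125) + (-2)²(0.125) + (2)²(0.375) + (6)²(0.125) = 12.75
var(Z) = E[Z²] − (E[Z])² = 12.75 − (-0.25)² = 12.6875

12.688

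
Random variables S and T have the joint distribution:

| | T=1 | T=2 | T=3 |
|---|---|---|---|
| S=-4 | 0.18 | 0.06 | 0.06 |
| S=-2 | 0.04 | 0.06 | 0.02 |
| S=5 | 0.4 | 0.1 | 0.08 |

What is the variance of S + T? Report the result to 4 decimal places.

E[S] = 1.46,  E[T] = 1.54,  E[ST] = 1.84
Var(S) = 19.78 − (1.46)² = 17.6484;  Var(T) = 2.94 − (1.54)² = 0.5684
Cov(S,T) = 1.84 − (1.46)(1.54) = -0.4084
Var(S + T) = (1)²·17.6484 + (1)²·0.5684 + 2·(1)·(1)·-0.4084 = 17.4

17.4000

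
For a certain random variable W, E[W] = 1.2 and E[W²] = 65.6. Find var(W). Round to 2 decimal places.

64.16

var(W) = 65.6 − (1.2)² = 64.16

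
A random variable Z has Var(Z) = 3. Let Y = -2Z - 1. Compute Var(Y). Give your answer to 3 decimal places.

12.000

Var(-2Z - 1) = (-2)²·Var(Z) = 4·3 = 12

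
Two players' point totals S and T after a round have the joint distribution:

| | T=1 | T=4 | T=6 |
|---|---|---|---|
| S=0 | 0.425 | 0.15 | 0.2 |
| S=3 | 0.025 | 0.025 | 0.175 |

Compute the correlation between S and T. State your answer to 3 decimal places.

E[S] = 0.675,  E[T] = 3.4
E[ST] = 3.525
Cov(S,T) = E[ST] − E[S]E[T] = 3.525 − (0.675)(3.4) = 1.23
Var(S) = 1.569375,  Var(T) = 5.19
ρ = 1.23 / √(1.569375·5.19) ≈ 0.431

0.431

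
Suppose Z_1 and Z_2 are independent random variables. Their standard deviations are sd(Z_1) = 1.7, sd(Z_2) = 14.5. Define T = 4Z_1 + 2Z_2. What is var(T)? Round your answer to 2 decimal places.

var(Z_1) = 2.89, var(Z_2) = 210.25
By independence, var(T) = (4)²var(Z_1) + (2)²var(Z_2)
= (4)²·2.89 + (2)²·210.25 = 887.24

887.24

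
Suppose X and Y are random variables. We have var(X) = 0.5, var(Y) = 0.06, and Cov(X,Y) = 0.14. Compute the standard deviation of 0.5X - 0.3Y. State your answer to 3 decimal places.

0.297

var(0.5X - 0.3Y) = (0.5)²·var(X) + (-0.3)²·var(Y) + 2·(0.5)·(-0.3)·Cov(X,Y)
= 0.25·0.5 + 0.09·0.06 + -0.3·0.14 = 0.0884
σ(0.5X - 0.3Y) = √0.0884 ≈ 0.297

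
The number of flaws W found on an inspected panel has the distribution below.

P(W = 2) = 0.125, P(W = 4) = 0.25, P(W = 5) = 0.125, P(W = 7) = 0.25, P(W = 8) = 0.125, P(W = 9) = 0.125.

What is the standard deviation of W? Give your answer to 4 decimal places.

E[W] = (2)(0.125) + (4)(0.25) + (5)(0.125) + (7)(0.25) + (8)(0.125) + (9)(0.125) = 5.75
E[W²] = (2)²(0.125) + (4)²(0.25) + (5)²(0.125) + (7)²(0.25) + (8)²(0.125) + (9)²(0.125) = 38
var(W) = E[W²] − (E[W])² = 38 − (5.75)² = 4.9375
sd(W) = √4.9375 ≈ 2.2220

2.2220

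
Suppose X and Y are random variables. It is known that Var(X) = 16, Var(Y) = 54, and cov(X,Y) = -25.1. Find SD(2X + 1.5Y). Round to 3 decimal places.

5.908

Var(2X + 1.5Y) = (2)²·Var(X) + (1.5)²·Var(Y) + 2·(2)·(1.5)·cov(X,Y)
= 4·16 + 2.25·54 + 6·-25.1 = 34.9
SD(2X + 1.5Y) = √34.9 ≈ 5.908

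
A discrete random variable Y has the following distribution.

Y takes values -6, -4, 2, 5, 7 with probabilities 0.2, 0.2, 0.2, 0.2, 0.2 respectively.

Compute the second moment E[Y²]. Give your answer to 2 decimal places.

26.00

E[Y²] = (-6)²(0.2) + (-4)²(0.2) + (2)²(0.2) + (5)²(0.2) + (7)²(0.2) = 26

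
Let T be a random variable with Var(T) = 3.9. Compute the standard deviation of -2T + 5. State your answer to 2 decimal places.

Var(-2T + 5) = (-2)²·3.9 = 15.6
sd(-2T + 5) = √15.6 ≈ 3.95

3.95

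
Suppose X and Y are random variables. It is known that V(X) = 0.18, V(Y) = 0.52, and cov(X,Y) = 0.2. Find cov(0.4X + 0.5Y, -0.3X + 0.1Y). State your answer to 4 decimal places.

cov(0.4X + 0.5Y, -0.3X + 0.1Y) = (0.4)(-0.3)V(X) + (0.5)(0.1)V(Y) + [(0.4)(0.1) + (0.5)(-0.3)]cov(X,Y)
= -0.12·0.18 + 0.05·0.52 + -0.11·0.2 = -0.0176

-0.0176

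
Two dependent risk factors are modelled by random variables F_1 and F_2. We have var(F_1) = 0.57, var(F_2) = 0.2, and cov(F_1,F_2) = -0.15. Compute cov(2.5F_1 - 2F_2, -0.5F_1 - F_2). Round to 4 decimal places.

cov(2.5F_1 - 2F_2, -0.5F_1 - F_2) = (2.5)(-0.5)var(F_1) + (-2)(-1)var(F_2) + [(2.5)(-1) + (-2)(-0.5)]cov(F_1,F_2)
= -1.25·0.57 + 2·0.2 + -1.5·-0.15 = -0.0875

-0.0875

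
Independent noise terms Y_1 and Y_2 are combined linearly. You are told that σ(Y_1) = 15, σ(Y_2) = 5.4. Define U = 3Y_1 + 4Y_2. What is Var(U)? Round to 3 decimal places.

Var(Y_1) = 225, Var(Y_2) = 29.16
By independence, Var(U) = (3)²Var(Y_1) + (4)²Var(Y_2)
= (3)²·225 + (4)²·29.16 = 2491.56

2491.560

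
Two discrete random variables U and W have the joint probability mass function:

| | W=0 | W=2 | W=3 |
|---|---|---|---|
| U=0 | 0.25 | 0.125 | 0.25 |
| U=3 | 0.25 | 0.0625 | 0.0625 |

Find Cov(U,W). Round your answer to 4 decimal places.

E[U] = 1.125,  E[W] = 1.3125
E[UW] = 0.9375
Cov(U,W) = E[UW] − E[U]E[W] = 0.9375 − (1.125)(1.3125) = -0.5390625

-0.5391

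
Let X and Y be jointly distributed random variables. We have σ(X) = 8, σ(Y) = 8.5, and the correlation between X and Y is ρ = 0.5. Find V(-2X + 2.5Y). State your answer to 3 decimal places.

367.563

V(X) = (8)² = 64;  V(Y) = (8.5)² = 72.25
Cov(X,Y) = ρ·σ(X)·σ(Y) = 0.5·8·8.5 = 34
V(-2X + 2.5Y) = (-2)²·V(X) + (2.5)²·V(Y) + 2·(-2)·(2.5)·Cov(X,Y)
= 4·64 + 6.25·72.25 + -10·34 = 367.5625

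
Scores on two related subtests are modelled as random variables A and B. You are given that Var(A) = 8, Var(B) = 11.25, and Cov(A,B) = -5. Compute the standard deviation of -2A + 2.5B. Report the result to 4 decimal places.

12.3415

Var(-2A + 2.5B) = (-2)²·Var(A) + (2.5)²·Var(B) + 2·(-2)·(2.5)·Cov(A,B)
= 4·8 + 6.25·11.25 + -10·-5 = 152.3125
sd(-2A + 2.5B) = √152.3125 ≈ 12.3415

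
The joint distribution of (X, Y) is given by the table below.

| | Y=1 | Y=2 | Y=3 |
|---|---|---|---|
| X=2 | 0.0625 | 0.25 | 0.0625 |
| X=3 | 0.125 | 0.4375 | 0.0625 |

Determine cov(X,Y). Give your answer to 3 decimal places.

E[X] = 2.625,  E[Y] = 1.9375
E[XY] = 5.0625
cov(X,Y) = E[XY] − E[X]E[Y] = 5.0625 − (2.625)(1.9375) = -0.0234375

-0.023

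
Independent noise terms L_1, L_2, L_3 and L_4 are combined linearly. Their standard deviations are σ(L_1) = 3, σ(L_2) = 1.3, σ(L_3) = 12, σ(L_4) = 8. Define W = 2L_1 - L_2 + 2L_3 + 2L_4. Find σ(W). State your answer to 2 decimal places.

Var(L_1) = 9, Var(L_2) = 1.69, Var(L_3) = 144, Var(L_4) = 64
By independence, Var(W) = (2)²Var(L_1) + (-1)²Var(L_2) + (2)²Var(L_3) + (2)²Var(L_4)
= (2)²·9 + (-1)²·1.69 + (2)²·144 + (2)²·64 = 869.69
σ(W) = √869.69 ≈ 29.49

29.49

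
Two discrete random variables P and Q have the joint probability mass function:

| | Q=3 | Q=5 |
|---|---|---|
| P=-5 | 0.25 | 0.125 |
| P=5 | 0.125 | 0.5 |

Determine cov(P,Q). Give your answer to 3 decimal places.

E[P] = 1.25,  E[Q] = 4.25
E[PQ] = 7.5
cov(P,Q) = E[PQ] − E[P]E[Q] = 7.5 − (1.25)(4.25) = 2.1875

2.188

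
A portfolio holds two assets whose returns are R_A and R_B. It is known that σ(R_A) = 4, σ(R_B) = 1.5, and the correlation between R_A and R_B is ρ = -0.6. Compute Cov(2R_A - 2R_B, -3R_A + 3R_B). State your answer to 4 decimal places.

-152.7000

V(R_A) = (4)² = 16;  V(R_B) = (1.5)² = 2.25
Cov(R_A,R_B) = ρ·σ(R_A)·σ(R_B) = -0.6·4·1.5 = -3.6
Cov(2R_A - 2R_B, -3R_A + 3R_B) = (2)(-3)V(R_A) + (-2)(3)V(R_B) + [(2)(3) + (-2)(-3)]Cov(R_A,R_B)
= -6·16 + -6·2.25 + 12·-3.6 = -152.7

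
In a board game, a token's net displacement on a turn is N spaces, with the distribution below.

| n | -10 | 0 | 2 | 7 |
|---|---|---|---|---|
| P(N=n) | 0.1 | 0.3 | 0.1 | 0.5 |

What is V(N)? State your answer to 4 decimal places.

E[N] = (-10)(0.1) + (0)(0.3) + (2)(0.1) + (7)(0.5) = 2.7
E[N²] = (-10)²(0.1) + (0)²(0.3) + (2)²(0.1) + (7)²(0.5) = 34.9
V(N) = E[N²] − (E[N])² = 34.9 − (2.7)² = 27.61

27.6100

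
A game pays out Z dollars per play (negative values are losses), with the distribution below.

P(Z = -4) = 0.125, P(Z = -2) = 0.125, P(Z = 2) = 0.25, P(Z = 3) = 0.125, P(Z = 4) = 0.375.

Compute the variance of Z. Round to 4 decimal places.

E[Z] = (-4)(0.125) + (-2)(0.125) + (2)(0.25) + (3)(0.125) + (4)(0.375) = 1.625
E[Z²] = (-4)²(0.125) + (-2)²(0.125) + (2)²(0.25) + (3)²(0.125) + (4)²(0.375) = 10.625
V(Z) = E[Z²] − (E[Z])² = 10.625 − (1.625)² = 7.984375

7.9844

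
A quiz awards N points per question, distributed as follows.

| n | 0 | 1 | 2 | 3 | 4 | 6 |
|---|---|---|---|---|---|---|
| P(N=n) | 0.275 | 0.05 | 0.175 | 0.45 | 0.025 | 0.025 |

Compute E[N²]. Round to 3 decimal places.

6.100

E[N²] = (0)²(0.275) + (1)²(0.05) + (2)²(0.175) + (3)²(0.45) + (4)²(0.025) + (6)²(0.025) = 6.1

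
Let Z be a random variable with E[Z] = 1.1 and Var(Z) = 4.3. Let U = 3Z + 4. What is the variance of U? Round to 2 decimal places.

38.70

Var(3Z + 4) = (3)²·Var(Z) = 9·4.3 = 38.7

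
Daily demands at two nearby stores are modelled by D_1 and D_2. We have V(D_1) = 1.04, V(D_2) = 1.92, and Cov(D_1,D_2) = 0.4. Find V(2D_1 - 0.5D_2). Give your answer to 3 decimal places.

3.840

V(2D_1 - 0.5D_2) = (2)²·V(D_1) + (-0.5)²·V(D_2) + 2·(2)·(-0.5)·Cov(D_1,D_2)
= 4·1.04 + 0.25·1.92 + -2·0.4 = 3.84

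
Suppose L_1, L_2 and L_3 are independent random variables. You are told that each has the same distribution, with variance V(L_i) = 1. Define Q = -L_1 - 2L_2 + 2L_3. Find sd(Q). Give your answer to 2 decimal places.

3.00

By independence, V(Q) = (-1)²V(L_1) + (-2)²V(L_2) + (2)²V(L_3)
= (-1)²·1 + (-2)²·1 + (2)²·1 = 9
sd(Q) = √9 ≈ 3.00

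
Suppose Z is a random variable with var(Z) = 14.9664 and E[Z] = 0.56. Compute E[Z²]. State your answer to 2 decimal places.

15.28

E[Z²] = var(Z) + (E[Z])² = 14.9664 + (0.56)² = 15.28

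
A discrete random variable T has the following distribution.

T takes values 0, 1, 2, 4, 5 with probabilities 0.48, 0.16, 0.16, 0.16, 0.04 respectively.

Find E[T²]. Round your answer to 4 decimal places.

E[T²] = (0)²(0.48) + (1)²(0.16) + (2)²(0.16) + (4)²(0.16) + (5)²(0.04) = 4.36

4.3600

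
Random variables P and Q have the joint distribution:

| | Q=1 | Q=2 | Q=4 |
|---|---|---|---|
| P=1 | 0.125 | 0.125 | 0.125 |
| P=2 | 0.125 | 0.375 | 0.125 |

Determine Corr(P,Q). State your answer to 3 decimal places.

-0.059

E[P] = 1.625,  E[Q] = 2.25
E[PQ] = 3.625
Cov(P,Q) = E[PQ] − E[P]E[Q] = 3.625 − (1.625)(2.25) = -0.03125
var(P) = 0.234375,  var(Q) = 1.1875
ρ = -0.03125 / √(0.234375·1.1875) ≈ -0.059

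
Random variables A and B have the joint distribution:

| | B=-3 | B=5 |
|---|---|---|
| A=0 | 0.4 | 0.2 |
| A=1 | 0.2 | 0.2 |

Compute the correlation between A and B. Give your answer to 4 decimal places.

0.1667

E[A] = 0.4,  E[B] = 0.2
E[AB] = 0.4
Cov(A,B) = E[AB] − E[A]E[B] = 0.4 − (0.4)(0.2) = 0.32
V(A) = 0.24,  V(B) = 15.36
ρ = 0.32 / √(0.24·15.36) ≈ 0.1667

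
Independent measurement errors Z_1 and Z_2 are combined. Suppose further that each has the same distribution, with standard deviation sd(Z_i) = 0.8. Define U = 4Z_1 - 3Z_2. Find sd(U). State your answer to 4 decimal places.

Var(Z_i) = (0.8)² = 0.64
By independence, Var(U) = (4)²Var(Z_1) + (-3)²Var(Z_2)
= (4)²·0.64 + (-3)²·0.64 = 16
sd(U) = √16 ≈ 4.0000

4.0000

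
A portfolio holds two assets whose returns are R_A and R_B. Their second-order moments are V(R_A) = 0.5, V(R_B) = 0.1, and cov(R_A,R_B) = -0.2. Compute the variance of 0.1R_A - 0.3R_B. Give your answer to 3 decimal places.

V(0.1R_A - 0.3R_B) = (0.1)²·V(R_A) + (-0.3)²·V(R_B) + 2·(0.1)·(-0.3)·cov(R_A,R_B)
= 0.01·0.5 + 0.09·0.1 + -0.06·-0.2 = 0.026

0.026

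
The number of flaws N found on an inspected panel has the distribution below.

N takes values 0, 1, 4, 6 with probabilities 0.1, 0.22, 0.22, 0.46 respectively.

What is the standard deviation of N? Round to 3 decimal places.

2.324

E[N] = (0)(0.1) + (1)(0.22) + (4)(0.22) + (6)(0.46) = 3.86
E[N²] = (0)²(0.1) + (1)²(0.22) + (4)²(0.22) + (6)²(0.46) = 20.3
Var(N) = E[N²] − (E[N])² = 20.3 − (3.86)² = 5.4004
SD(N) = √5.4004 ≈ 2.324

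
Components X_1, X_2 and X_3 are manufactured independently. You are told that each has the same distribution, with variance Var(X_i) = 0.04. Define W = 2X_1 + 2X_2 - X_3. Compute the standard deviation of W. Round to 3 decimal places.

0.600

By independence, Var(W) = (2)²Var(X_1) + (2)²Var(X_2) + (-1)²Var(X_3)
= (2)²·0.04 + (2)²·0.04 + (-1)²·0.04 = 0.36
sd(W) = √0.36 ≈ 0.600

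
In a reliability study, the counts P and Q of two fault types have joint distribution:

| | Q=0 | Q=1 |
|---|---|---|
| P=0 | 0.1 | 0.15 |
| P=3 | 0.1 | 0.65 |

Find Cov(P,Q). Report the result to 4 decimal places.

E[P] = 2.25,  E[Q] = 0.8
E[PQ] = 1.95
Cov(P,Q) = E[PQ] − E[P]E[Q] = 1.95 − (2.25)(0.8) = 0.15

0.1500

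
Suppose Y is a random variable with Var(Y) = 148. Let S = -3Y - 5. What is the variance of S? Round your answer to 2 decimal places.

1332.00

Var(-3Y - 5) = (-3)²·Var(Y) = 9·148 = 1332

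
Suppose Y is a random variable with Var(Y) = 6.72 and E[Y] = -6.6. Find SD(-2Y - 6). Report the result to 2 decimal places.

Var(-2Y - 6) = (-2)²·6.72 = 26.88
SD(-2Y - 6) = √26.88 ≈ 5.18

5.18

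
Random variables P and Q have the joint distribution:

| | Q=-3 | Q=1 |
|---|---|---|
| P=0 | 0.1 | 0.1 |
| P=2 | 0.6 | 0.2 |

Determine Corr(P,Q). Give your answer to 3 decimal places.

E[P] = 1.6,  E[Q] = -1.8
E[PQ] = -3.2
Cov(P,Q) = E[PQ] − E[P]E[Q] = -3.2 − (1.6)(-1.8) = -0.32
Var(P) = 0.64,  Var(Q) = 3.36
ρ = -0.32 / √(0.64·3.36) ≈ -0.218

-0.218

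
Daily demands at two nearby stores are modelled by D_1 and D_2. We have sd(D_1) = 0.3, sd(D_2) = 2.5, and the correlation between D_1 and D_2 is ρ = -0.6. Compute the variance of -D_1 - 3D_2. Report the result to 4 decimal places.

V(D_1) = (0.3)² = 0.09;  V(D_2) = (2.5)² = 6.25
Cov(D_1,D_2) = ρ·sd(D_1)·sd(D_2) = -0.6·0.3·2.5 = -0.45
V(-D_1 - 3D_2) = (-1)²·V(D_1) + (-3)²·V(D_2) + 2·(-1)·(-3)·Cov(D_1,D_2)
= 1·0.09 + 9·6.25 + 6·-0.45 = 53.64

53.6400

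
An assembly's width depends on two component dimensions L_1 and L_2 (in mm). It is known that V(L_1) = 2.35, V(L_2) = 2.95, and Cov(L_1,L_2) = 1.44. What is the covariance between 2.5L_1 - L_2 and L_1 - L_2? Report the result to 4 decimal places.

3.7850

Cov(2.5L_1 - L_2, L_1 - L_2) = (2.5)(1)V(L_1) + (-1)(-1)V(L_2) + [(2.5)(-1) + (-1)(1)]Cov(L_1,L_2)
= 2.5·2.35 + 1·2.95 + -3.5·1.44 = 3.785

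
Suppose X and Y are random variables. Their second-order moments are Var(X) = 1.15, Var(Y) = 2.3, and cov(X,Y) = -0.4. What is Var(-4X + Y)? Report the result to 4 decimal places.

23.9000

Var(-4X + Y) = (-4)²·Var(X) + (1)²·Var(Y) + 2·(-4)·(1)·cov(X,Y)
= 16·1.15 + 1·2.3 + -8·-0.4 = 23.9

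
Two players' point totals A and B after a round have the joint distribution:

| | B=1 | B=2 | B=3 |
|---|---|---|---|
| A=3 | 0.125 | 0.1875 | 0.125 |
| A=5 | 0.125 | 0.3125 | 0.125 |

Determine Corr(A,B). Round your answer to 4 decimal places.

E[A] = 4.125,  E[B] = 2
E[AB] = 8.25
Cov(A,B) = E[AB] − E[A]E[B] = 8.25 − (4.125)(2) = 0
var(A) = 0.984375,  var(B) = 0.5
ρ = 0 / √(0.984375·0.5) ≈ 0.0000

0.0000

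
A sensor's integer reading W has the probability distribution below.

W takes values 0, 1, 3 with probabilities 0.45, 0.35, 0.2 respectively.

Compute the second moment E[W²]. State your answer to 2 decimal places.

2.15

E[W²] = (0)²(0.45) + (1)²(0.35) + (3)²(0.2) = 2.15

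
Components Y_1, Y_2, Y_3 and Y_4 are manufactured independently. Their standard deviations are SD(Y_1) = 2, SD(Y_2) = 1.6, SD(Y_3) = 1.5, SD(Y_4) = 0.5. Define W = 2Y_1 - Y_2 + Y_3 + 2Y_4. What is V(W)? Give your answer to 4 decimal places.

V(Y_1) = 4, V(Y_2) = 2.56, V(Y_3) = 2.25, V(Y_4) = 0.25
By independence, V(W) = (2)²V(Y_1) + (-1)²V(Y_2) + (1)²V(Y_3) + (2)²V(Y_4)
= (2)²·4 + (-1)²·2.56 + (1)²·2.25 + (2)²·0.25 = 21.81

21.8100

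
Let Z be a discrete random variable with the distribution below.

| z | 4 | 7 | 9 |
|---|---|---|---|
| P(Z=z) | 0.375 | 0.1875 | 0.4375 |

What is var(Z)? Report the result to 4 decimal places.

E[Z] = (4)(0.375) + (7)(0.1875) + (9)(0.4375) = 6.75
E[Z²] = (4)²(0.375) + (7)²(0.1875) + (9)²(0.4375) = 50.625
var(Z) = E[Z²] − (E[Z])² = 50.625 − (6.75)² = 5.0625

5.0625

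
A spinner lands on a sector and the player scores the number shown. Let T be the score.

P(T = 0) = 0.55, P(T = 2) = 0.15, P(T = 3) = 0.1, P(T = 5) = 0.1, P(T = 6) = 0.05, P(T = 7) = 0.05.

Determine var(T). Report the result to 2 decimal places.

E[T] = (0)(0.55) + (2)(0.15) + (3)(0.1) + (5)(0.1) + (6)(0.05) + (7)(0.05) = 1.75
E[T²] = (0)²(0.55) + (2)²(0.15) + (3)²(0.1) + (5)²(0.1) + (6)²(0.05) + (7)²(0.05) = 8.25
var(T) = E[T²] − (E[T])² = 8.25 − (1.75)² = 5.1875

5.19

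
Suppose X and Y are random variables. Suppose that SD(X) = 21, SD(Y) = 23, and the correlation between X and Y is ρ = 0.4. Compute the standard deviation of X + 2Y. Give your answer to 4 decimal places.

Var(X) = (21)² = 441;  Var(Y) = (23)² = 529
cov(X,Y) = ρ·SD(X)·SD(Y) = 0.4·21·23 = 193.2
Var(X + 2Y) = (1)²·Var(X) + (2)²·Var(Y) + 2·(1)·(2)·cov(X,Y)
= 1·441 + 4·529 + 4·193.2 = 3329.8
SD(X + 2Y) = √3329.8 ≈ 57.7044

57.7044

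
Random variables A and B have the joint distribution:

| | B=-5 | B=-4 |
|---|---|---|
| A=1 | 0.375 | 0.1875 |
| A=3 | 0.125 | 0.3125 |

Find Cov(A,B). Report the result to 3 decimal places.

0.188

E[A] = 1.875,  E[B] = -4.5
E[AB] = -8.25
Cov(A,B) = E[AB] − E[A]E[B] = -8.25 − (1.875)(-4.5) = 0.1875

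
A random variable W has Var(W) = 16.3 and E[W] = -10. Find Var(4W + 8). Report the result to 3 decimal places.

Var(4W + 8) = (4)²·Var(W) = 16·16.3 = 260.8

260.800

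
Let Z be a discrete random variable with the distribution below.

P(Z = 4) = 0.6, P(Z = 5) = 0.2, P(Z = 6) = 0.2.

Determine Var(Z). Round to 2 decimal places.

E[Z] = (4)(0.6) + (5)(0.2) + (6)(0.2) = 4.6
E[Z²] = (4)²(0.6) + (5)²(0.2) + (6)²(0.2) = 21.8
Var(Z) = E[Z²] − (E[Z])² = 21.8 − (4.6)² = 0.64

0.64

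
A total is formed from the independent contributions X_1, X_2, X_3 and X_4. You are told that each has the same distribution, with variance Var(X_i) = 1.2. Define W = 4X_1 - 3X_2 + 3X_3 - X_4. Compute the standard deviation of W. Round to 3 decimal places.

By independence, Var(W) = (4)²Var(X_1) + (-3)²Var(X_2) + (3)²Var(X_3) + (-1)²Var(X_4)
= (4)²·1.2 + (-3)²·1.2 + (3)²·1.2 + (-1)²·1.2 = 42
σ(W) = √42 ≈ 6.481

6.481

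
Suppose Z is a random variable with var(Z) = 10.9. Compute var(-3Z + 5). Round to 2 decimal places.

var(-3Z + 5) = (-3)²·var(Z) = 9·10.9 = 98.1

98.10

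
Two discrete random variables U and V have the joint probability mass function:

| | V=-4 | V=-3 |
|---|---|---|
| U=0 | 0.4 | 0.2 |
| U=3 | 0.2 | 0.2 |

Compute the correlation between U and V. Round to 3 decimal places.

E[U] = 1.2,  E[V] = -3.6
E[UV] = -4.2
Cov(U,V) = E[UV] − E[U]E[V] = -4.2 − (1.2)(-3.6) = 0.12
Var(U) = 2.16,  Var(V) = 0.24
ρ = 0.12 / √(2.16·0.24) ≈ 0.167

0.167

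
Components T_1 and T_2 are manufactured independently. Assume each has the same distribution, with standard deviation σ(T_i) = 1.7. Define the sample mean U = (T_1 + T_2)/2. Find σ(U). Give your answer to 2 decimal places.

Var(T_i) = (1.7)² = 2.89
By independence, Var(U) = (0.5)²Var(T_1) + (0.5)²Var(T_2)
= (0.5)²·2.89 + (0.5)²·2.89 = 1.445
σ(U) = √1.445 ≈ 1.20

1.20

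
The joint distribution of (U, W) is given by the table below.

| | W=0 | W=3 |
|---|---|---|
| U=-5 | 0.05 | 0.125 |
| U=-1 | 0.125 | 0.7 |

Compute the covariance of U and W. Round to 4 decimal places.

E[U] = -1.7,  E[W] = 2.475
E[UW] = -3.975
Cov(U,W) = E[UW] − E[U]E[W] = -3.975 − (-1.7)(2.475) = 0.2325

0.2325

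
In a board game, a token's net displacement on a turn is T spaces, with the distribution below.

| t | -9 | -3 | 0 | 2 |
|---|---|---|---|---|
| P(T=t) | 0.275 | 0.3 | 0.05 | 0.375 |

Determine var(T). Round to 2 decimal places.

19.58

E[T] = (-9)(0.275) + (-3)(0.3) + (0)(0.05) + (2)(0.375) = -2.625
E[T²] = (-9)²(0.275) + (-3)²(0.3) + (0)²(0.05) + (2)²(0.375) = 26.475
var(T) = E[T²] − (E[T])² = 26.475 − (-2.625)² = 19.584375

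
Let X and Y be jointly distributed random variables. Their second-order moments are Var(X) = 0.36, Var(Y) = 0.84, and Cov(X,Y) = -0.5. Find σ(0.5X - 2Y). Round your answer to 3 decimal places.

2.110

Var(0.5X - 2Y) = (0.5)²·Var(X) + (-2)²·Var(Y) + 2·(0.5)·(-2)·Cov(X,Y)
= 0.25·0.36 + 4·0.84 + -2·-0.5 = 4.45
σ(0.5X - 2Y) = √4.45 ≈ 2.110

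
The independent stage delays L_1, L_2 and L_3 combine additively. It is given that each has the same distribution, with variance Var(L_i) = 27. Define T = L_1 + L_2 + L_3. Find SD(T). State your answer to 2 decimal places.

9.00

By independence, Var(T) = (1)²Var(L_1) + (1)²Var(L_2) + (1)²Var(L_3)
= (1)²·27 + (1)²·27 + (1)²·27 = 81
SD(T) = √81 ≈ 9.00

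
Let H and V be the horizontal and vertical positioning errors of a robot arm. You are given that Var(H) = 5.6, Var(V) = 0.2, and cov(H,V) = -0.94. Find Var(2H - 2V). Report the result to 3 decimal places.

Var(2H - 2V) = (2)²·Var(H) + (-2)²·Var(V) + 2·(2)·(-2)·cov(H,V)
= 4·5.6 + 4·0.2 + -8·-0.94 = 30.72

30.720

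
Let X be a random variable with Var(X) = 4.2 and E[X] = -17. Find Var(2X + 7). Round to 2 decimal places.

16.80

Var(2X + 7) = (2)²·Var(X) = 4·4.2 = 16.8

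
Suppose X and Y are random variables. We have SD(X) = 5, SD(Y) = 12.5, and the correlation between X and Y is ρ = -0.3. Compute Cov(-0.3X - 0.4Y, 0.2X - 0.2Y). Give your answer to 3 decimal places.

var(X) = (5)² = 25;  var(Y) = (12.5)² = 156.25
Cov(X,Y) = ρ·SD(X)·SD(Y) = -0.3·5·12.5 = -18.75
Cov(-0.3X - 0.4Y, 0.2X - 0.2Y) = (-0.3)(0.2)var(X) + (-0.4)(-0.2)var(Y) + [(-0.3)(-0.2) + (-0.4)(0.2)]Cov(X,Y)
= -0.06·25 + 0.08·156.25 + -0.02·-18.75 = 11.375

11.375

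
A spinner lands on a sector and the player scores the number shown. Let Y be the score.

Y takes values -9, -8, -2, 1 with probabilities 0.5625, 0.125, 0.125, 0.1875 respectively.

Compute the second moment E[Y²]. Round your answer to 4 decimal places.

54.2500

E[Y²] = (-9)²(0.5625) + (-8)²(0.125) + (-2)²(0.125) + (1)²(0.1875) = 54.25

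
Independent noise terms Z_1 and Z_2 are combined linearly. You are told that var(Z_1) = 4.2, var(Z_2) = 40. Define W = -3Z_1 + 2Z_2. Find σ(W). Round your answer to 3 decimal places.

By independence, var(W) = (-3)²var(Z_1) + (2)²var(Z_2)
= (-3)²·4.2 + (2)²·40 = 197.8
σ(W) = √197.8 ≈ 14.064

14.064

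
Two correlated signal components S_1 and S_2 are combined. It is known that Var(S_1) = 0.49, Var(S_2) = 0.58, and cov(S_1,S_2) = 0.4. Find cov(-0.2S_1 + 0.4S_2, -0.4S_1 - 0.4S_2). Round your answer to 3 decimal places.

cov(-0.2S_1 + 0.4S_2, -0.4S_1 - 0.4S_2) = (-0.2)(-0.4)Var(S_1) + (0.4)(-0.4)Var(S_2) + [(-0.2)(-0.4) + (0.4)(-0.4)]cov(S_1,S_2)
= 0.08·0.49 + -0.16·0.58 + -0.08·0.4 = -0.0856

-0.086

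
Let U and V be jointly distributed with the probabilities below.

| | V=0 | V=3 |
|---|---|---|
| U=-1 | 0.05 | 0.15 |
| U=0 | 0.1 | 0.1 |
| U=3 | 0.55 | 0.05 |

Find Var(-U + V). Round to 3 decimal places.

7.810

E[U] = 1.6,  E[V] = 0.9,  E[UV] = 0
Var(U) = 5.6 − (1.6)² = 3.04;  Var(V) = 2.7 − (0.9)² = 1.89
Cov(U,V) = 0 − (1.6)(0.9) = -1.44
Var(-U + V) = (-1)²·3.04 + (1)²·1.89 + 2·(-1)·(1)·-1.44 = 7.81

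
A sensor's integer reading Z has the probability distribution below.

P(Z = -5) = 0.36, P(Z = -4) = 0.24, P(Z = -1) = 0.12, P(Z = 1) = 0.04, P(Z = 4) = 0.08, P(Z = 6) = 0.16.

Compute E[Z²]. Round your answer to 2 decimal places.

20.04

E[Z²] = (-5)²(0.36) + (-4)²(0.24) + (-1)²(0.12) + (1)²(0.04) + (4)²(0.08) + (6)²(0.16) = 20.04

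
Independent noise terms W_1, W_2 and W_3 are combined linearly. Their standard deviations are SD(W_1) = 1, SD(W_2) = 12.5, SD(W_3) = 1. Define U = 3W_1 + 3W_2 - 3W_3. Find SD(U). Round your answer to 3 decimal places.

Var(W_1) = 1, Var(W_2) = 156.25, Var(W_3) = 1
By independence, Var(U) = (3)²Var(W_1) + (3)²Var(W_2) + (-3)²Var(W_3)
= (3)²·1 + (3)²·156.25 + (-3)²·1 = 1424.25
SD(U) = √1424.25 ≈ 37.739

37.739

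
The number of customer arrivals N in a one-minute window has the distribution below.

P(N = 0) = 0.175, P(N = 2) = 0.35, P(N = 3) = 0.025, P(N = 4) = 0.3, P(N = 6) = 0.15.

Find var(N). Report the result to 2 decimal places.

E[N] = (0)(0.175) + (2)(0.35) + (3)(0.025) + (4)(0.3) + (6)(0.15) = 2.875
E[N²] = (0)²(0.175) + (2)²(0.35) + (3)²(0.025) + (4)²(0.3) + (6)²(0.15) = 11.825
var(N) = E[N²] − (E[N])² = 11.825 − (2.875)² = 3.559375

3.56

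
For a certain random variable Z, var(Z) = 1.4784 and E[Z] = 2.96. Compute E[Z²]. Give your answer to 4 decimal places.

E[Z²] = var(Z) + (E[Z])² = 1.4784 + (2.96)² = 10.24

10.2400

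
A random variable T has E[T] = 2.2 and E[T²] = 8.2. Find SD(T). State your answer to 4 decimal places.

1.8330

var(T) = 8.2 − (2.2)² = 3.36
SD(T) = √3.36 ≈ 1.8330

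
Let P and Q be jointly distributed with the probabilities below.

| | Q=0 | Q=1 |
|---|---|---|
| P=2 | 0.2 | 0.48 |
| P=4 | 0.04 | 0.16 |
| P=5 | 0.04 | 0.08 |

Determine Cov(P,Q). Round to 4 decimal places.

0.0128

E[P] = 2.76,  E[Q] = 0.72
E[PQ] = 2
Cov(P,Q) = E[PQ] − E[P]E[Q] = 2 − (2.76)(0.72) = 0.0128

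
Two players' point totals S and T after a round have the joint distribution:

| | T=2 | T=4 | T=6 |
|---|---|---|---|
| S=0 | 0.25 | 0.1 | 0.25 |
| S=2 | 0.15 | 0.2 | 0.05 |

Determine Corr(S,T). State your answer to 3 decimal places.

-0.147

E[S] = 0.8,  E[T] = 3.8
E[ST] = 2.8
cov(S,T) = E[ST] − E[S]E[T] = 2.8 − (0.8)(3.8) = -0.24
V(S) = 0.96,  V(T) = 2.76
ρ = -0.24 / √(0.96·2.76) ≈ -0.147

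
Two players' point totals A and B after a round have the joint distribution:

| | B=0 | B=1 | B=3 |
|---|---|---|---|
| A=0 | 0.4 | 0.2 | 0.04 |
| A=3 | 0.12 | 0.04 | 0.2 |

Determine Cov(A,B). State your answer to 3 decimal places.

E[A] = 1.08,  E[B] = 0.96
E[AB] = 1.92
Cov(A,B) = E[AB] − E[A]E[B] = 1.92 − (1.08)(0.96) = 0.8832

0.883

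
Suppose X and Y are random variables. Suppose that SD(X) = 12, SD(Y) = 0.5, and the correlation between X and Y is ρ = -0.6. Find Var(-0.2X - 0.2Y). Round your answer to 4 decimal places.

Var(X) = (12)² = 144;  Var(Y) = (0.5)² = 0.25
Cov(X,Y) = ρ·SD(X)·SD(Y) = -0.6·12·0.5 = -3.6
Var(-0.2X - 0.2Y) = (-0.2)²·Var(X) + (-0.2)²·Var(Y) + 2·(-0.2)·(-0.2)·Cov(X,Y)
= 0.04·144 + 0.04·0.25 + 0.08·-3.6 = 5.482

5.4820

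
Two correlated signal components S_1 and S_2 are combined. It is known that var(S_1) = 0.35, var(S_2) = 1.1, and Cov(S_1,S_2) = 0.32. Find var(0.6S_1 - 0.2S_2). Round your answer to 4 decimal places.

0.0932

var(0.6S_1 - 0.2S_2) = (0.6)²·var(S_1) + (-0.2)²·var(S_2) + 2·(0.6)·(-0.2)·Cov(S_1,S_2)
= 0.36·0.35 + 0.04·1.1 + -0.24·0.32 = 0.0932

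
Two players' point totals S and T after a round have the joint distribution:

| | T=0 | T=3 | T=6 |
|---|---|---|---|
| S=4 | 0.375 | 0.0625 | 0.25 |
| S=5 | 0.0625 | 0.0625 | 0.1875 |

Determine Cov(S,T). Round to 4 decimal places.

E[S] = 4.3125,  E[T] = 3
E[ST] = 13.3125
Cov(S,T) = E[ST] − E[S]E[T] = 13.3125 − (4.3125)(3) = 0.375

0.3750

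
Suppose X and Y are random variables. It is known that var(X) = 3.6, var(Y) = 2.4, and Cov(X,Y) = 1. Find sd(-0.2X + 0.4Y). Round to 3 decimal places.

var(-0.2X + 0.4Y) = (-0.2)²·var(X) + (0.4)²·var(Y) + 2·(-0.2)·(0.4)·Cov(X,Y)
= 0.04·3.6 + 0.16·2.4 + -0.16·1 = 0.368
sd(-0.2X + 0.4Y) = √0.368 ≈ 0.607

0.607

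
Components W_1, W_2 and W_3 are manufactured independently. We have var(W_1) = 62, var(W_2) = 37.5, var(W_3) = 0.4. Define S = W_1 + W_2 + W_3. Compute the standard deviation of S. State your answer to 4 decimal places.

By independence, var(S) = (1)²var(W_1) + (1)²var(W_2) + (1)²var(W_3)
= (1)²·62 + (1)²·37.5 + (1)²·0.4 = 99.9
σ(S) = √99.9 ≈ 9.9950

9.9950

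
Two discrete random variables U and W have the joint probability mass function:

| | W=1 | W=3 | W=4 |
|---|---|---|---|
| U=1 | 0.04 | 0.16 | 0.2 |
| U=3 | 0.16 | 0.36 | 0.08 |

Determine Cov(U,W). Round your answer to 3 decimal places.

-0.336

E[U] = 2.2,  E[W] = 2.88
E[UW] = 6
Cov(U,W) = E[UW] − E[U]E[W] = 6 − (2.2)(2.88) = -0.336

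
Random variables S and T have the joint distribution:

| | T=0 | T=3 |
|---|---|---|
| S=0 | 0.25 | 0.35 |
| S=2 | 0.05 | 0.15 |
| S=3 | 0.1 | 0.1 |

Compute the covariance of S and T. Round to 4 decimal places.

E[S] = 1,  E[T] = 1.8
E[ST] = 1.8
cov(S,T) = E[ST] − E[S]E[T] = 1.8 − (1)(1.8) = 0

0.0000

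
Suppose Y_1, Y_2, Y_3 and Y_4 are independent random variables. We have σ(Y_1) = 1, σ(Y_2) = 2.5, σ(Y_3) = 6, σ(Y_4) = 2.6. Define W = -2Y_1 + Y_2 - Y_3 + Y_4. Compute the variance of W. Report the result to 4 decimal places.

Var(Y_1) = 1, Var(Y_2) = 6.25, Var(Y_3) = 36, Var(Y_4) = 6.76
By independence, Var(W) = (-2)²Var(Y_1) + (1)²Var(Y_2) + (-1)²Var(Y_3) + (1)²Var(Y_4)
= (-2)²·1 + (1)²·6.25 + (-1)²·36 + (1)²·6.76 = 53.01

53.0100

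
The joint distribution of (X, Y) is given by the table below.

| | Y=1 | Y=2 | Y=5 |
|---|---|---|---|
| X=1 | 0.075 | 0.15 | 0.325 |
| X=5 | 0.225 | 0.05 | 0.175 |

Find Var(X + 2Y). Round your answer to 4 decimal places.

13.5600

E[X] = 2.8,  E[Y] = 3.2,  E[XY] = 8
Var(X) = 11.8 − (2.8)² = 3.96;  Var(Y) = 13.6 − (3.2)² = 3.36
Cov(X,Y) = 8 − (2.8)(3.2) = -0.96
Var(X + 2Y) = (1)²·3.96 + (2)²·3.36 + 2·(1)·(2)·-0.96 = 13.56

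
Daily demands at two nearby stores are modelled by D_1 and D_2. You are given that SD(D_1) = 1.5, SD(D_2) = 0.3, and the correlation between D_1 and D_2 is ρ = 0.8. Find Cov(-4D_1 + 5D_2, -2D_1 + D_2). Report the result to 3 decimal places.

13.410

var(D_1) = (1.5)² = 2.25;  var(D_2) = (0.3)² = 0.09
Cov(D_1,D_2) = ρ·SD(D_1)·SD(D_2) = 0.8·1.5·0.3 = 0.36
Cov(-4D_1 + 5D_2, -2D_1 + D_2) = (-4)(-2)var(D_1) + (5)(1)var(D_2) + [(-4)(1) + (5)(-2)]Cov(D_1,D_2)
= 8·2.25 + 5·0.09 + -14·0.36 = 13.41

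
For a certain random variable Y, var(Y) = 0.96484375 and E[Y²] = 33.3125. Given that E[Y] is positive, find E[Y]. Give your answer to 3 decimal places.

5.688

(E[Y])² = E[Y²] − var(Y) = 33.3125 − 0.96484375 = 32.34765625
E[Y] = √32.34765625 = 5.6875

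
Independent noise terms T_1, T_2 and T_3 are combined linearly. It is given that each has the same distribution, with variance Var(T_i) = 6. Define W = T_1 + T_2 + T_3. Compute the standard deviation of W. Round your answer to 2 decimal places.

By independence, Var(W) = (1)²Var(T_1) + (1)²Var(T_2) + (1)²Var(T_3)
= (1)²·6 + (1)²·6 + (1)²·6 = 18
σ(W) = √18 ≈ 4.24

4.24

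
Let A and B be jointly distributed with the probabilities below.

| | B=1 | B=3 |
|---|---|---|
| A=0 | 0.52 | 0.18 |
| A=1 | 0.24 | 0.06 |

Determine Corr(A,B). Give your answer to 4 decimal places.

E[A] = 0.3,  E[B] = 1.48
E[AB] = 0.42
Cov(A,B) = E[AB] − E[A]E[B] = 0.42 − (0.3)(1.48) = -0.024
var(A) = 0.21,  var(B) = 0.7296
ρ = -0.024 / √(0.21·0.7296) ≈ -0.0613

-0.0613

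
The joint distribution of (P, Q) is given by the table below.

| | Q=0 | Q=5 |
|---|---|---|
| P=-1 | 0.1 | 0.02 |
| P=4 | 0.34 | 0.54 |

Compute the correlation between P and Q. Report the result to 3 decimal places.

0.293

E[P] = 3.4,  E[Q] = 2.8
E[PQ] = 10.7
Cov(P,Q) = E[PQ] − E[P]E[Q] = 10.7 − (3.4)(2.8) = 1.18
var(P) = 2.64,  var(Q) = 6.16
ρ = 1.18 / √(2.64·6.16) ≈ 0.293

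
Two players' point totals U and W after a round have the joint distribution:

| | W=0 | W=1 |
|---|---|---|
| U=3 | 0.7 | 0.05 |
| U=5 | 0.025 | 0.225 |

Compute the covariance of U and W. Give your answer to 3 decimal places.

E[U] = 3.5,  E[W] = 0.275
E[UW] = 1.275
Cov(U,W) = E[UW] − E[U]E[W] = 1.275 − (3.5)(0.275) = 0.3125

0.313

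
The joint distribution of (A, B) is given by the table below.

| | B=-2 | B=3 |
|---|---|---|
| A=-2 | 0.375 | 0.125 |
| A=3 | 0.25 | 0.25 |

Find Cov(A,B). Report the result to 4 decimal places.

1.5625

E[A] = 0.5,  E[B] = -0.125
E[AB] = 1.5
Cov(A,B) = E[AB] − E[A]E[B] = 1.5 − (0.5)(-0.125) = 1.5625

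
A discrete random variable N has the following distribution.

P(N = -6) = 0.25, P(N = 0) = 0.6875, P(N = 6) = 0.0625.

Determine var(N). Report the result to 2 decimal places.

9.98

E[N] = (-6)(0.25) + (0)(0.6875) + (6)(0.0625) = -1.125
E[N²] = (-6)²(0.25) + (0)²(0.6875) + (6)²(0.0625) = 11.25
var(N) = E[N²] − (E[N])² = 11.25 − (-1.125)² = 9.984375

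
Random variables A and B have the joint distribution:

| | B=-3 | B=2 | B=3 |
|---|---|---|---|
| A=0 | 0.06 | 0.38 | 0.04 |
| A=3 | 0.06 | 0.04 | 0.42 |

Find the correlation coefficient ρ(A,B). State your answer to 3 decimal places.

E[A] = 1.56,  E[B] = 1.86
E[AB] = 3.48
Cov(A,B) = E[AB] − E[A]E[B] = 3.48 − (1.56)(1.86) = 0.5784
var(A) = 2.2464,  var(B) = 3.4404
ρ = 0.5784 / √(2.2464·3.4404) ≈ 0.208

0.208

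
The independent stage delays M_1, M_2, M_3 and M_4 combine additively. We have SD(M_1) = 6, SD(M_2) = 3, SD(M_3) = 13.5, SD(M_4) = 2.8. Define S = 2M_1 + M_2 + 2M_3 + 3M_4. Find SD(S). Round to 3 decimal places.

30.864

Var(M_1) = 36, Var(M_2) = 9, Var(M_3) = 182.25, Var(M_4) = 7.84
By independence, Var(S) = (2)²Var(M_1) + (1)²Var(M_2) + (2)²Var(M_3) + (3)²Var(M_4)
= (2)²·36 + (1)²·9 + (2)²·182.25 + (3)²·7.84 = 952.56
SD(S) = √952.56 ≈ 30.864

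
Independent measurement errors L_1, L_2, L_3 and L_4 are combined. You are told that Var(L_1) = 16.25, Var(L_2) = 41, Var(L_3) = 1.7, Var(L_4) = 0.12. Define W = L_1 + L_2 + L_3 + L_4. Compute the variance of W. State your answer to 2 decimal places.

By independence, Var(W) = (1)²Var(L_1) + (1)²Var(L_2) + (1)²Var(L_3) + (1)²Var(L_4)
= (1)²·16.25 + (1)²·41 + (1)²·1.7 + (1)²·0.12 = 59.07

59.07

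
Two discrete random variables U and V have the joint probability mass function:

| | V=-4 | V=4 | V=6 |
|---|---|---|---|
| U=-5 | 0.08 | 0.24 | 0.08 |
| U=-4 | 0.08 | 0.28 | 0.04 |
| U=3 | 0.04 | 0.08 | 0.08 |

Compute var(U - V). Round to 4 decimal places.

E[U] = -3,  E[V] = 2.8,  E[UV] = -7.84
var(U) = 18.2 − (-3)² = 9.2;  var(V) = 20 − (2.8)² = 12.16
cov(U,V) = -7.84 − (-3)(2.8) = 0.56
var(U - V) = (1)²·9.2 + (-1)²·12.16 + 2·(1)·(-1)·0.56 = 20.24

20.2400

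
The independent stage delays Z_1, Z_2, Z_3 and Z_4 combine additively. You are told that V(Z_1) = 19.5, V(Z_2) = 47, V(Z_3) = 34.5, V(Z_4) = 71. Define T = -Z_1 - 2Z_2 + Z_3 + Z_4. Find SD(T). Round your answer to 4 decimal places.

17.6918

By independence, V(T) = (-1)²V(Z_1) + (-2)²V(Z_2) + (1)²V(Z_3) + (1)²V(Z_4)
= (-1)²·19.5 + (-2)²·47 + (1)²·34.5 + (1)²·71 = 313
SD(T) = √313 ≈ 17.6918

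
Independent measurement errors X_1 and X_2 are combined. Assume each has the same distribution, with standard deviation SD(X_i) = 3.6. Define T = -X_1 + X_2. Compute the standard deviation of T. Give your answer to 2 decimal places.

5.09

V(X_i) = (3.6)² = 12.96
By independence, V(T) = (-1)²V(X_1) + (1)²V(X_2)
= (-1)²·12.96 + (1)²·12.96 = 25.92
SD(T) = √25.92 ≈ 5.09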